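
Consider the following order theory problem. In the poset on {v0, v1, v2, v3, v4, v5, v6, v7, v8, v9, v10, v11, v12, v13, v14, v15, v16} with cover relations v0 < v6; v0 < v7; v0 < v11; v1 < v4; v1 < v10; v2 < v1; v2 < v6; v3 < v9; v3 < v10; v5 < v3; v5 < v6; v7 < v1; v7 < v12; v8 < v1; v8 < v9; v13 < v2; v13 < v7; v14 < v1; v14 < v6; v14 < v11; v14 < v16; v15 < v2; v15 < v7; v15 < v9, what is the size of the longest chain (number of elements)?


A chain is a totally ordered subset; we count the number of elements in a maximum chain.
Compute, for each element x, the size of the longest chain ending at x:
  v0: 1
  v5: 1
  v8: 1
  v13: 1
  v14: 1
  v15: 1
  ...
A maximum chain: v13 < v2 < v1 < v4
Number of elements in the longest chain: 4


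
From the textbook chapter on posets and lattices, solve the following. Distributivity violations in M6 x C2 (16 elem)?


Distributive law: a ^ (b v c) = (a ^ b) v (a ^ c).
Check all 16^3 = 4096 ordered triples (a,b,c).
  e.g. a=(a1,0), b=(a2,0), c=(a3,0): lhs=(a1,0) != rhs=(0,0)
  e.g. a=(a1,0), b=(a2,0), c=(a3,1): lhs=(a1,0) != rhs=(0,0)
Total violating triples: 960


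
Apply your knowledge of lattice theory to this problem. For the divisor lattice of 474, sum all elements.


sigma(n) = sum of divisors.
Divisors of 474: [1, 2, 3, 6, 79, 158, 237, 474]
Sum = 960


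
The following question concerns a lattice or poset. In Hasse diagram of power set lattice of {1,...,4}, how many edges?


A cover relation a -< b holds when a < b with no c strictly between.
Cover relations:
  {} -< {1}
  {} -< {2}
  {} -< {3}
  {} -< {4}
  {1} -< {1,2}
  {1} -< {1,3}
  {1} -< {1,4}
  {2} -< {1,2}
  ...24 more
Total: 32


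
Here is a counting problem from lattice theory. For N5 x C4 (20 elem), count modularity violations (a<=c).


Modular law: if a <= c then a v (b ^ c) = (a v b) ^ c.
Check all triples (a,b,c) with a <= c among 20 elements.
  e.g. a=(a,0), b=(c,0), c=(b,0): lhs=(a,0) != rhs=(b,0)
  e.g. a=(a,0), b=(c,1), c=(b,0): lhs=(a,0) != rhs=(b,0)
Total violating triples: 40


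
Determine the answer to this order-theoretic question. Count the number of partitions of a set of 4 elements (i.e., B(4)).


B(n) = number of set partitions of an n-element set.
B(n) satisfies the recurrence: B(n+1) = sum_k C(n,k)*B(k).
B(4) = 15


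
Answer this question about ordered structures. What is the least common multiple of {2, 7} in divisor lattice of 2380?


In a divisor lattice, join = lcm (least common multiple).
Compute lcm iteratively: start with first element, then lcm(current, next).
Elements: [2, 7]
lcm(2,7) = 14
Final lcm = 14


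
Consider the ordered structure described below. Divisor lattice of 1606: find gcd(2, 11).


In a divisor lattice, meet = gcd (greatest common divisor).
By Euclidean algorithm or factoring: gcd(2,11) = 1


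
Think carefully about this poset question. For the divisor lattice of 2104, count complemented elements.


An element a is complemented if some b has a meet b = bottom, a join b = top.
a is complemented iff gcd(a, n/a)=1, i.e. a is a unitary divisor of 2104.
Complemented elements: 1, 8, 263, 2104
Count: 4


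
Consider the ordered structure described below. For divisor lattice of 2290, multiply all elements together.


Divisors of 2290: [1, 2, 5, 10, 229, 458, 1145, 2290]
Product = n^(d(n)/2) = 2290^(8/2)
Product = 27500584810000


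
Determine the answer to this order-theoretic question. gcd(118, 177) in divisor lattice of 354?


Meet=gcd.
gcd(118,177)=59


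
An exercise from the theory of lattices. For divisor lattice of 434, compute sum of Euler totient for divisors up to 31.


Divisors of 434 up to 31: [1, 2, 7, 14, 31]
phi values: [1, 1, 6, 6, 30]
Sum = 44


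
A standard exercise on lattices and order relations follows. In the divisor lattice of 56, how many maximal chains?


A maximal chain goes from the minimum element to a maximal element via cover relations.
Counting all min-to-max paths in the cover graph.
Total maximal chains: 4


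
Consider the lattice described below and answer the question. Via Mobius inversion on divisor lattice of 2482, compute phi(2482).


phi(n) = n * prod_{p|n} (1 - 1/p).
Prime divisors of 2482: [2, 17, 73]
phi(2482) = 2482 * (1 - 1/2) * (1 - 1/17) * (1 - 1/73)
phi(2482) = 1152


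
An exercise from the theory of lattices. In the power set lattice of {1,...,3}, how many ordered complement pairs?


Complement pair (a,b): a meet b = bottom, a join b = top.
Here: A intersect B = {} and A union B = {1,...,3}.
Pairs found: ({},{1,2,3}), ({1},{2,3}), ({2},{1,3}), ({3},{1,2}), ... (4 more)
Total ordered pairs: 8


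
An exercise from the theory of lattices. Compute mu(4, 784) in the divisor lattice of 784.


In a divisor lattice, mu(a,b) = mu(b/a) where mu is the classical Mobius function.
b/a = 784/4 = 196
Prime factorization of 196: primes [2, 7]
196 is not squarefree, so mu(196) = 0


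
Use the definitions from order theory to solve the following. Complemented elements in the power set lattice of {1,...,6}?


An element a is complemented if some b has a meet b = bottom, a join b = top.
every subset A has complement S\A, so all elements are complemented.
Complemented elements: {}, {1}, {2}, {3}, {4}, {5}, ... (58 more)
Count: 64


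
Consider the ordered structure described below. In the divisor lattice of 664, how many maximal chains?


A maximal chain goes from the minimum element to a maximal element via cover relations.
Counting all min-to-max paths in the cover graph.
Total maximal chains: 4


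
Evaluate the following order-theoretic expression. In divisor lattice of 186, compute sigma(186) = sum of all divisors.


sigma(n) = sum of divisors.
Divisors of 186: [1, 2, 3, 6, 31, 62, 93, 186]
Sum = 384


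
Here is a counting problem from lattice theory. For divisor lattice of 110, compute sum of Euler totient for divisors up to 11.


Divisors of 110 up to 11: [1, 2, 5, 10, 11]
phi values: [1, 1, 4, 4, 10]
Sum = 20


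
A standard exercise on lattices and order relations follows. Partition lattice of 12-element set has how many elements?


B(n) = number of set partitions of an n-element set.
B(n) satisfies the recurrence: B(n+1) = sum_k C(n,k)*B(k).
B(12) = 4213597


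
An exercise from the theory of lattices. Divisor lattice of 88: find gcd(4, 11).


In a divisor lattice, meet = gcd (greatest common divisor).
By Euclidean algorithm or factoring: gcd(4,11) = 1


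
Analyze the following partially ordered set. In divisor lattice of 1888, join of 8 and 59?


In a divisor lattice, join = lcm (least common multiple).
gcd(8,59) = 1
lcm(8,59) = 8*59/gcd = 472/1 = 472


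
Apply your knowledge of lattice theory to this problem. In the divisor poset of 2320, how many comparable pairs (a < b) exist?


A comparable pair {a,b} has a < b or b < a in the order.
Count unordered pairs where one element is strictly below the other.
Examples: {1,2}, {1,4}, {1,5}, {1,8}, ...
Total comparable pairs: 115


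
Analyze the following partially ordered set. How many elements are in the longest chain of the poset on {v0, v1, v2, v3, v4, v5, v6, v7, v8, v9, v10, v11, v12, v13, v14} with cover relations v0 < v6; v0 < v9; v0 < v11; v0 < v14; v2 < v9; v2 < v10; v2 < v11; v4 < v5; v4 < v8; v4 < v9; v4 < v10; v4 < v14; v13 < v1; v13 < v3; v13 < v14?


A chain is a totally ordered subset; we count the number of elements in a maximum chain.
Compute, for each element x, the size of the longest chain ending at x:
  v0: 1
  v2: 1
  v4: 1
  v7: 1
  v12: 1
  v13: 1
  ...
A maximum chain: v13 < v1
Number of elements in the longest chain: 2


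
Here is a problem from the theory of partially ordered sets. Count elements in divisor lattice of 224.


Divisors of 224: [1, 2, 4, 7, 8, 14, 16, 28, 32, 56, 112, 224]
Count: 12


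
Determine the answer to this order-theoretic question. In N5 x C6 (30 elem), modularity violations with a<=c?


Modular law: if a <= c then a v (b ^ c) = (a v b) ^ c.
Check all triples (a,b,c) with a <= c among 30 elements.
  e.g. a=(a,0), b=(c,0), c=(b,0): lhs=(a,0) != rhs=(b,0)
  e.g. a=(a,0), b=(c,1), c=(b,0): lhs=(a,0) != rhs=(b,0)
Total violating triples: 126


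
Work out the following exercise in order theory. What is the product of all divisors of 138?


Divisors of 138: [1, 2, 3, 6, 23, 46, 69, 138]
Product = n^(d(n)/2) = 138^(8/2)
Product = 362673936


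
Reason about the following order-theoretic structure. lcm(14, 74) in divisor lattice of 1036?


Join=lcm.
gcd(14,74)=2
lcm=518


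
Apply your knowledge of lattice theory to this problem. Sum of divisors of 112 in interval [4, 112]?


Interval [4,112] in divisors of 112: [4, 8, 16, 28, 56, 112]
Sum = 224


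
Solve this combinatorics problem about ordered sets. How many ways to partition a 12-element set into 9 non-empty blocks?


S(n,k) = k*S(n-1,k) + S(n-1,k-1).
S(11,9) = 1155, S(11,8) = 11880
S(12,9) = 9*1155 + 11880 = 10395 + 11880
S(12,9) = 22275


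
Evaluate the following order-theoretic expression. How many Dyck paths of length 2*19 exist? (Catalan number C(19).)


C(n) = C(2n, n) / (n+1).
C(38, 19) = 35345263800
C(19) = 35345263800 / 20 = 1767263190


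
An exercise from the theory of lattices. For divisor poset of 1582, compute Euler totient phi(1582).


phi(n) = n * prod_{p|n} (1 - 1/p).
Prime divisors of 1582: [2, 7, 113]
phi(1582) = 1582 * (1 - 1/2) * (1 - 1/7) * (1 - 1/113)
phi(1582) = 672


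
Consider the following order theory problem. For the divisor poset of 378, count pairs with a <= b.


The order relation is {(a,b) : a <= b}, reflexive so it includes (a,a).
Examples: (1,1), (1,126), (1,14), (1,18), (1,189), ...
Total ordered pairs: 90


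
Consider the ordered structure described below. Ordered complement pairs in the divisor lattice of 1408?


Complement pair (a,b): a meet b = bottom, a join b = top.
Here: gcd(a,b)=1 and lcm(a,b)=1408, i.e. a*b=1408 with a,b coprime.
Pairs found: (1,1408), (11,128), (128,11), (1408,1)
Total ordered pairs: 4


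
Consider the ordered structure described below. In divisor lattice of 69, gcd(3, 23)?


Meet=gcd.
gcd(3,23)=1


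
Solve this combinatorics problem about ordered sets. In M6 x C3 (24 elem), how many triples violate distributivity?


Distributive law: a ^ (b v c) = (a ^ b) v (a ^ c).
Check all 24^3 = 13824 ordered triples (a,b,c).
  e.g. a=(a1,0), b=(a2,0), c=(a3,0): lhs=(a1,0) != rhs=(0,0)
  e.g. a=(a1,0), b=(a2,0), c=(a3,1): lhs=(a1,0) != rhs=(0,0)
Total violating triples: 3240


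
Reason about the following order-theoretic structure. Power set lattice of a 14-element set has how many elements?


Power set = 2^n.
2^14 = 16384


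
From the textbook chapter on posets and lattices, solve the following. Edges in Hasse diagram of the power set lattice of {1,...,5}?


A cover relation a -< b holds when a < b with no c strictly between.
Cover relations:
  {} -< {1}
  {} -< {2}
  {} -< {3}
  {} -< {4}
  {} -< {5}
  {1} -< {1,2}
  {1} -< {1,3}
  {1} -< {1,4}
  ...72 more
Total: 80


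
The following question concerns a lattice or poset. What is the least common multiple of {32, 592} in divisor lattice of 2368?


In a divisor lattice, join = lcm (least common multiple).
Compute lcm iteratively: start with first element, then lcm(current, next).
Elements: [32, 592]
lcm(32,592) = 1184
Final lcm = 1184


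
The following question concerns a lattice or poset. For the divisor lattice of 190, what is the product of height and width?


Height = length of longest chain minus 1; width = size of largest antichain.
A maximum chain: 1 | 19 | 95 | 190  (height 3).
A maximum antichain: {2, 5, 19}  (width 3).
Product = 3 * 3 = 9


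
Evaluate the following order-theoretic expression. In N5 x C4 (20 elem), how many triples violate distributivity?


Distributive law: a ^ (b v c) = (a ^ b) v (a ^ c).
Check all 20^3 = 8000 ordered triples (a,b,c).
  e.g. a=(b,0), b=(a,0), c=(c,0): lhs=(b,0) != rhs=(a,0)
  e.g. a=(b,0), b=(a,0), c=(c,1): lhs=(b,0) != rhs=(a,0)
Total violating triples: 128


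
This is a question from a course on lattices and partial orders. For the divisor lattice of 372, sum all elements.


sigma(n) = sum of divisors.
Divisors of 372: [1, 2, 3, 4, 6, 12, 31, 62, 93, 124, 186, 372]
Sum = 896


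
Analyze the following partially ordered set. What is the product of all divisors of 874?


Divisors of 874: [1, 2, 19, 23, 38, 46, 437, 874]
Product = n^(d(n)/2) = 874^(8/2)
Product = 583506543376


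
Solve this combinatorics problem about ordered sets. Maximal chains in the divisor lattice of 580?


A maximal chain goes from the minimum element to a maximal element via cover relations.
Counting all min-to-max paths in the cover graph.
Total maximal chains: 12


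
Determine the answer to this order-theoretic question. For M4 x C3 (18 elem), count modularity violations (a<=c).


Modular law: if a <= c then a v (b ^ c) = (a v b) ^ c.
Check all triples (a,b,c) with a <= c among 18 elements.
This lattice is modular (diamonds M_m and their chain-products are modular).
Total violating triples: 0


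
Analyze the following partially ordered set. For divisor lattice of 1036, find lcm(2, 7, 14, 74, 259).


In a divisor lattice, join = lcm (least common multiple).
Compute lcm iteratively: start with first element, then lcm(current, next).
Elements: [2, 7, 14, 74, 259]
lcm(2,7) = 14
lcm(14,14) = 14
lcm(14,74) = 518
lcm(518,259) = 518
Final lcm = 518


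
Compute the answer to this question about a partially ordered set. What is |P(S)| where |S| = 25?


Power set = 2^n.
2^25 = 33554432


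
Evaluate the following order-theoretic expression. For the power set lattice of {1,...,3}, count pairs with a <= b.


The order relation is {(a,b) : a <= b}, reflexive so it includes (a,a).
Examples: ({},{}), ({},{1,2}), ({},{1,2,3}), ({},{1,3}), ({},{1}), ...
Total ordered pairs: 27


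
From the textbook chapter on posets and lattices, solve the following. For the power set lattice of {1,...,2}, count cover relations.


A cover relation a -< b holds when a < b with no c strictly between.
Cover relations:
  {} -< {1}
  {} -< {2}
  {1} -< {1,2}
  {2} -< {1,2}
Total: 4


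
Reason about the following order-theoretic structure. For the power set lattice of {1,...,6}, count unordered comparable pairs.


A comparable pair {a,b} has a < b or b < a in the order.
Count unordered pairs where one element is strictly below the other.
Examples: {{},{1}}, {{},{2}}, {{},{3}}, {{},{4}}, ...
Total comparable pairs: 665


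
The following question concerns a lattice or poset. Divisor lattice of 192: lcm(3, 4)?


Join=lcm.
gcd(3,4)=1
lcm=12


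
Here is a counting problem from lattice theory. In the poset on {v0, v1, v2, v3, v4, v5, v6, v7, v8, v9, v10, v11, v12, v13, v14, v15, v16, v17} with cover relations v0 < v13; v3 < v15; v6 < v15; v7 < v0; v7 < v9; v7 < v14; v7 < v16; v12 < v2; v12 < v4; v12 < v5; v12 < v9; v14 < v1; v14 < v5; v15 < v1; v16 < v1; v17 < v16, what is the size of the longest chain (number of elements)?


A chain is a totally ordered subset; we count the number of elements in a maximum chain.
Compute, for each element x, the size of the longest chain ending at x:
  v3: 1
  v6: 1
  v7: 1
  v8: 1
  v10: 1
  v11: 1
  ...
A maximum chain: v7 < v14 < v1
Number of elements in the longest chain: 3


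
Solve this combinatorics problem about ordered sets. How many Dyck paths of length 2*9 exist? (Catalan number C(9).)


C(n) = C(2n, n) / (n+1).
C(18, 9) = 48620
C(9) = 48620 / 10 = 4862


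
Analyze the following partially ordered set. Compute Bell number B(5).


B(n) = number of set partitions of an n-element set.
B(n) satisfies the recurrence: B(n+1) = sum_k C(n,k)*B(k).
B(5) = 52


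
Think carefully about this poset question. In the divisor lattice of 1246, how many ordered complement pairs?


Complement pair (a,b): a meet b = bottom, a join b = top.
Here: gcd(a,b)=1 and lcm(a,b)=1246, i.e. a*b=1246 with a,b coprime.
Pairs found: (1,1246), (2,623), (7,178), (14,89), ... (4 more)
Total ordered pairs: 8


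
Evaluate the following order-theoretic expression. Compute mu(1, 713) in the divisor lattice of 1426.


In a divisor lattice, mu(a,b) = mu(b/a) where mu is the classical Mobius function.
b/a = 713/1 = 713
Prime factorization of 713: primes [23, 31]
713 is squarefree with 2 prime factor(s), so mu(713) = (-1)^2 = 1


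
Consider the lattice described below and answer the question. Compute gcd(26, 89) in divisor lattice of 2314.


In a divisor lattice, meet = gcd (greatest common divisor).
By Euclidean algorithm or factoring: gcd(26,89) = 1


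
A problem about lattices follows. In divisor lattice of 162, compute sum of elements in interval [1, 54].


Interval [1,54] in divisors of 162: [1, 2, 3, 6, 9, 18, 27, 54]
Sum = 120


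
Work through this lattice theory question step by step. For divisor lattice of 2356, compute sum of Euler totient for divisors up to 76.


Divisors of 2356 up to 76: [1, 2, 4, 19, 31, 38, 62, 76]
phi values: [1, 1, 2, 18, 30, 18, 30, 36]
Sum = 136


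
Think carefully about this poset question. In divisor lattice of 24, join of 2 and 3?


In a divisor lattice, join = lcm (least common multiple).
gcd(2,3) = 1
lcm(2,3) = 2*3/gcd = 6/1 = 6


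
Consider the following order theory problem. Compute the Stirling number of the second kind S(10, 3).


S(n,k) = k*S(n-1,k) + S(n-1,k-1).
S(9,3) = 3025, S(9,2) = 255
S(10,3) = 3*3025 + 255 = 9075 + 255
S(10,3) = 9330


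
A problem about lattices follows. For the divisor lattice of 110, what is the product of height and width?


Height = length of longest chain minus 1; width = size of largest antichain.
A maximum chain: 1 | 11 | 55 | 110  (height 3).
A maximum antichain: {2, 5, 11}  (width 3).
Product = 3 * 3 = 9


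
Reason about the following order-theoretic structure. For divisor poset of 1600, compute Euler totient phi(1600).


phi(n) = n * prod_{p|n} (1 - 1/p).
Prime divisors of 1600: [2, 5]
phi(1600) = 1600 * (1 - 1/2) * (1 - 1/5)
phi(1600) = 640


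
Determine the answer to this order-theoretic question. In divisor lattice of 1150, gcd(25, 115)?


Meet=gcd.
gcd(25,115)=5


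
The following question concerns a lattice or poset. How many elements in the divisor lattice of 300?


Divisors of 300: [1, 2, 3, 4, 5, 6, 10, 12, 15, 20, 25, 30, 50, 60, 75, 100, 150, 300]
Count: 18


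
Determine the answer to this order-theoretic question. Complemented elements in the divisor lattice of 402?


An element a is complemented if some b has a meet b = bottom, a join b = top.
a is complemented iff gcd(a, n/a)=1, i.e. a is a unitary divisor of 402.
Complemented elements: 1, 2, 3, 6, 67, 134, ... (2 more)
Count: 8


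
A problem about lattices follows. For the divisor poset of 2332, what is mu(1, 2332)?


In a divisor lattice, mu(a,b) = mu(b/a) where mu is the classical Mobius function.
b/a = 2332/1 = 2332
Prime factorization of 2332: primes [2, 11, 53]
2332 is not squarefree, so mu(2332) = 0


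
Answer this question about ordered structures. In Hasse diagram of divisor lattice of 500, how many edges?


A cover relation a -< b holds when a < b with no c strictly between.
Cover relations:
  1 -< 2
  1 -< 5
  2 -< 4
  2 -< 10
  4 -< 20
  5 -< 10
  5 -< 25
  10 -< 20
  ...9 more
Total: 17


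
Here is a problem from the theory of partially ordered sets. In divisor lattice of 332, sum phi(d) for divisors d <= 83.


Divisors of 332 up to 83: [1, 2, 4, 83]
phi values: [1, 1, 2, 82]
Sum = 86


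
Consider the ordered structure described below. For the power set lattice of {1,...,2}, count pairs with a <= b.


The order relation is {(a,b) : a <= b}, reflexive so it includes (a,a).
Examples: ({},{}), ({},{1,2}), ({},{1}), ({},{2}), ({1,2},{1,2}), ...
Total ordered pairs: 9


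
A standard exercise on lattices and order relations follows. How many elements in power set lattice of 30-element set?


Power set = 2^n.
2^30 = 1073741824


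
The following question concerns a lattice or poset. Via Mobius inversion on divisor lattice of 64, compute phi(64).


phi(n) = n * prod_{p|n} (1 - 1/p).
Prime divisors of 64: [2]
phi(64) = 64 * (1 - 1/2)
phi(64) = 32


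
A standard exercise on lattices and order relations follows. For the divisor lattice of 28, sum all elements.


sigma(n) = sum of divisors.
Divisors of 28: [1, 2, 4, 7, 14, 28]
Sum = 56


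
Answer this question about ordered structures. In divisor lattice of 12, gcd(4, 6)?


Meet=gcd.
gcd(4,6)=2


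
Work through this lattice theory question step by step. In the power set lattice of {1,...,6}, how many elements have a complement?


An element a is complemented if some b has a meet b = bottom, a join b = top.
every subset A has complement S\A, so all elements are complemented.
Complemented elements: {}, {1}, {2}, {3}, {4}, {5}, ... (58 more)
Count: 64


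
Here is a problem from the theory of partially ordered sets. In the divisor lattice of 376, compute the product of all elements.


Divisors of 376: [1, 2, 4, 8, 47, 94, 188, 376]
Product = n^(d(n)/2) = 376^(8/2)
Product = 19987173376


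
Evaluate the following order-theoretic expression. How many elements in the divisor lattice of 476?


Divisors of 476: [1, 2, 4, 7, 14, 17, 28, 34, 68, 119, 238, 476]
Count: 12


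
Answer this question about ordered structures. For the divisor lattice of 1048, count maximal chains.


A maximal chain goes from the minimum element to a maximal element via cover relations.
Counting all min-to-max paths in the cover graph.
Total maximal chains: 4


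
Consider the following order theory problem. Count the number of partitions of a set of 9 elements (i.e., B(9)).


B(n) = number of set partitions of an n-element set.
B(n) satisfies the recurrence: B(n+1) = sum_k C(n,k)*B(k).
B(9) = 21147


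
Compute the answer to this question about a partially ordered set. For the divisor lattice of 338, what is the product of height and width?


Height = length of longest chain minus 1; width = size of largest antichain.
A maximum chain: 1 | 13 | 169 | 338  (height 3).
A maximum antichain: {2, 13}  (width 2).
Product = 3 * 2 = 6


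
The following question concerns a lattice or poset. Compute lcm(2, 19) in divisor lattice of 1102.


In a divisor lattice, join = lcm (least common multiple).
gcd(2,19) = 1
lcm(2,19) = 2*19/gcd = 38/1 = 38


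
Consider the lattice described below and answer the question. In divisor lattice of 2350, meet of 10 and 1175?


In a divisor lattice, meet = gcd (greatest common divisor).
By Euclidean algorithm or factoring: gcd(10,1175) = 5


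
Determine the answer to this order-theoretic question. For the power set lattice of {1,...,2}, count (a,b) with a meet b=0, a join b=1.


Complement pair (a,b): a meet b = bottom, a join b = top.
Here: A intersect B = {} and A union B = {1,...,2}.
Pairs found: ({},{1,2}), ({1},{2}), ({2},{1}), ({1,2},{})
Total ordered pairs: 4


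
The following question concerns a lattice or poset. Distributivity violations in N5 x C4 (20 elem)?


Distributive law: a ^ (b v c) = (a ^ b) v (a ^ c).
Check all 20^3 = 8000 ordered triples (a,b,c).
  e.g. a=(b,0), b=(a,0), c=(c,0): lhs=(b,0) != rhs=(a,0)
  e.g. a=(b,0), b=(a,0), c=(c,1): lhs=(b,0) != rhs=(a,0)
Total violating triples: 128


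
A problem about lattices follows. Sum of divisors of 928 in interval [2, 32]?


Interval [2,32] in divisors of 928: [2, 4, 8, 16, 32]
Sum = 62


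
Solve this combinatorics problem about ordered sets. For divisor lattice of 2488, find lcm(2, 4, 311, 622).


In a divisor lattice, join = lcm (least common multiple).
Compute lcm iteratively: start with first element, then lcm(current, next).
Elements: [2, 4, 311, 622]
lcm(2,4) = 4
lcm(4,311) = 1244
lcm(1244,622) = 1244
Final lcm = 1244


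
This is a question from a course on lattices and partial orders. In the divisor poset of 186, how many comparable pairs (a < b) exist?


A comparable pair {a,b} has a < b or b < a in the order.
Count unordered pairs where one element is strictly below the other.
Examples: {1,2}, {1,3}, {1,6}, {1,31}, ...
Total comparable pairs: 19


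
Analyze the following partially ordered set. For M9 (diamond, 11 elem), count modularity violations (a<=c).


Modular law: if a <= c then a v (b ^ c) = (a v b) ^ c.
Check all triples (a,b,c) with a <= c among 11 elements.
This lattice is modular (diamonds M_m and their chain-products are modular).
Total violating triples: 0


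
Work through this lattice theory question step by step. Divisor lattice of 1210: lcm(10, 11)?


Join=lcm.
gcd(10,11)=1
lcm=110


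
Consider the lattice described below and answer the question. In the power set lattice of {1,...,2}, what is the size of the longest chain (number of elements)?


A chain is a totally ordered subset; we count the number of elements in a maximum chain.
Compute, for each element x, the size of the longest chain ending at x:
  {}: 1
  {1}: 2
  {2}: 2
  {1,2}: 3
A maximum chain: {} < {1} < {1,2}
Number of elements in the longest chain: 3


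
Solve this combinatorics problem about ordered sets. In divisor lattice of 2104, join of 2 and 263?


In a divisor lattice, join = lcm (least common multiple).
gcd(2,263) = 1
lcm(2,263) = 2*263/gcd = 526/1 = 526


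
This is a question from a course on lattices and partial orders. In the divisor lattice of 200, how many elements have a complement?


An element a is complemented if some b has a meet b = bottom, a join b = top.
a is complemented iff gcd(a, n/a)=1, i.e. a is a unitary divisor of 200.
Complemented elements: 1, 8, 25, 200
Count: 4


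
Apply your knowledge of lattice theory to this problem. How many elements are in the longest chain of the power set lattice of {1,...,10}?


A chain is a totally ordered subset; we count the number of elements in a maximum chain.
Compute, for each element x, the size of the longest chain ending at x:
  {}: 1
  {1}: 2
  {2}: 2
  {3}: 2
  {4}: 2
  {5}: 2
  ...
A maximum chain: {} < {1} < {1,2} < {1,2,3} < {1,2,3,4} < {1,2,3,4,5} < {1,2,3,4,5,6} < {1,2,3,4,5,6,7} < {1,2,3,4,5,6,7,8} < {1,2,3,4,5,6,7,8,9} < {1,2,3,4,5,6,7,8,9,10}
Number of elements in the longest chain: 11


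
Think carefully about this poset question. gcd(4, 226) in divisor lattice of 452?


Meet=gcd.
gcd(4,226)=2


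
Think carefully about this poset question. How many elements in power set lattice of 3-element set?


Power set = 2^n.
2^3 = 8


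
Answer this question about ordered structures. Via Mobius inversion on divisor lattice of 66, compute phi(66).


phi(n) = n * prod_{p|n} (1 - 1/p).
Prime divisors of 66: [2, 3, 11]
phi(66) = 66 * (1 - 1/2) * (1 - 1/3) * (1 - 1/11)
phi(66) = 20


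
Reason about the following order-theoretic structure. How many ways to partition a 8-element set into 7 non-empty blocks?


S(n,k) = k*S(n-1,k) + S(n-1,k-1).
S(7,7) = 1, S(7,6) = 21
S(8,7) = 7*1 + 21 = 7 + 21
S(8,7) = 28


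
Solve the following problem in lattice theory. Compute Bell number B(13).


B(n) = number of set partitions of an n-element set.
B(n) satisfies the recurrence: B(n+1) = sum_k C(n,k)*B(k).
B(13) = 27644437


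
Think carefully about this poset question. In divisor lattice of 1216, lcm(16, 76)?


Join=lcm.
gcd(16,76)=4
lcm=304


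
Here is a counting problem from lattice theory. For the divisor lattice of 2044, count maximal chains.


A maximal chain goes from the minimum element to a maximal element via cover relations.
Counting all min-to-max paths in the cover graph.
Total maximal chains: 12


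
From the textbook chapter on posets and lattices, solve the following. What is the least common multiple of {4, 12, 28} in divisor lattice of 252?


In a divisor lattice, join = lcm (least common multiple).
Compute lcm iteratively: start with first element, then lcm(current, next).
Elements: [4, 12, 28]
lcm(4,12) = 12
lcm(12,28) = 84
Final lcm = 84


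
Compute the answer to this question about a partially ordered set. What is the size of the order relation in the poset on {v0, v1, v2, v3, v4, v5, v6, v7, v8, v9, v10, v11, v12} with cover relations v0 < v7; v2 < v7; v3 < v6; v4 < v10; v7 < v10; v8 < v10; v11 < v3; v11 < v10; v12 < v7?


The order relation is {(a,b) : a <= b}, reflexive so it includes (a,a).
Examples: (v0,v0), (v0,v10), (v0,v7), (v1,v1), (v10,v10), ...
Total ordered pairs: 26


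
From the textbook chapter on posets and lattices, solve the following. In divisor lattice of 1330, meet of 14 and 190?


In a divisor lattice, meet = gcd (greatest common divisor).
By Euclidean algorithm or factoring: gcd(14,190) = 2


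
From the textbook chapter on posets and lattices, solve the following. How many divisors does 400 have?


Divisors of 400: [1, 2, 4, 5, 8, 10, 16, 20, 25, 40, 50, 80, 100, 200, 400]
Count: 15


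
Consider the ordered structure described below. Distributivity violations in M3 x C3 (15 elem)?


Distributive law: a ^ (b v c) = (a ^ b) v (a ^ c).
Check all 15^3 = 3375 ordered triples (a,b,c).
  e.g. a=(a1,0), b=(a2,0), c=(a3,0): lhs=(a1,0) != rhs=(0,0)
  e.g. a=(a1,0), b=(a2,0), c=(a3,1): lhs=(a1,0) != rhs=(0,0)
Total violating triples: 162


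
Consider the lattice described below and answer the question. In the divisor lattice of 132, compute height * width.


Height = length of longest chain minus 1; width = size of largest antichain.
A maximum chain: 1 | 11 | 33 | 66 | 132  (height 4).
A maximum antichain: {4, 6, 22, 33}  (width 4).
Product = 4 * 4 = 16


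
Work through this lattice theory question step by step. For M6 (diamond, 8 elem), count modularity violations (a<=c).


Modular law: if a <= c then a v (b ^ c) = (a v b) ^ c.
Check all triples (a,b,c) with a <= c among 8 elements.
This lattice is modular (diamonds M_m and their chain-products are modular).
Total violating triples: 0


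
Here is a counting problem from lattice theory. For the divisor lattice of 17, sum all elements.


sigma(n) = sum of divisors.
Divisors of 17: [1, 17]
Sum = 18


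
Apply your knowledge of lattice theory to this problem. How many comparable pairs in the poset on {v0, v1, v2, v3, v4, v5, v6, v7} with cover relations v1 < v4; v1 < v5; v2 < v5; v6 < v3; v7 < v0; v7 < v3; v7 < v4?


A comparable pair {a,b} has a < b or b < a in the order.
Count unordered pairs where one element is strictly below the other.
Examples: {v0,v7}, {v1,v4}, {v1,v5}, {v2,v5}, ...
Total comparable pairs: 7


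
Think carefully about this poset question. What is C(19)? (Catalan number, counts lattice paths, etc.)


C(n) = C(2n, n) / (n+1).
C(38, 19) = 35345263800
C(19) = 35345263800 / 20 = 1767263190


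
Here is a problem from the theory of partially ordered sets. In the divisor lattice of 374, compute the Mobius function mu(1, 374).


In a divisor lattice, mu(a,b) = mu(b/a) where mu is the classical Mobius function.
b/a = 374/1 = 374
Prime factorization of 374: primes [2, 11, 17]
374 is squarefree with 3 prime factor(s), so mu(374) = (-1)^3 = -1


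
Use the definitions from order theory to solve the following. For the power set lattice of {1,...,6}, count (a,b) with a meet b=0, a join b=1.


Complement pair (a,b): a meet b = bottom, a join b = top.
Here: A intersect B = {} and A union B = {1,...,6}.
Pairs found: ({},{1,2,3,4,5,6}), ({1},{2,3,4,5,6}), ({2},{1,3,4,5,6}), ({3},{1,2,4,5,6}), ... (60 more)
Total ordered pairs: 64


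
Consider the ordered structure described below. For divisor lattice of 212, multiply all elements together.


Divisors of 212: [1, 2, 4, 53, 106, 212]
Product = n^(d(n)/2) = 212^(6/2)
Product = 9528128


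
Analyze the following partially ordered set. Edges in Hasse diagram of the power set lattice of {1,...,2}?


A cover relation a -< b holds when a < b with no c strictly between.
Cover relations:
  {} -< {1}
  {} -< {2}
  {1} -< {1,2}
  {2} -< {1,2}
Total: 4


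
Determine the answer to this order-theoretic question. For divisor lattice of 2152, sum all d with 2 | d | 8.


Interval [2,8] in divisors of 2152: [2, 4, 8]
Sum = 14


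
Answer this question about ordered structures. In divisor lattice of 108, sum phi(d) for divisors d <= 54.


Divisors of 108 up to 54: [1, 2, 3, 4, 6, 9, 12, 18, 27, 36, 54]
phi values: [1, 1, 2, 2, 2, 6, 4, 6, 18, 12, 18]
Sum = 72


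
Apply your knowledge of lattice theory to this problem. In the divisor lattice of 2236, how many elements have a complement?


An element a is complemented if some b has a meet b = bottom, a join b = top.
a is complemented iff gcd(a, n/a)=1, i.e. a is a unitary divisor of 2236.
Complemented elements: 1, 4, 13, 43, 52, 172, ... (2 more)
Count: 8


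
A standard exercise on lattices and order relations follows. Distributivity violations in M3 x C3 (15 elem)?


Distributive law: a ^ (b v c) = (a ^ b) v (a ^ c).
Check all 15^3 = 3375 ordered triples (a,b,c).
  e.g. a=(a1,0), b=(a2,0), c=(a3,0): lhs=(a1,0) != rhs=(0,0)
  e.g. a=(a1,0), b=(a2,0), c=(a3,1): lhs=(a1,0) != rhs=(0,0)
Total violating triples: 162


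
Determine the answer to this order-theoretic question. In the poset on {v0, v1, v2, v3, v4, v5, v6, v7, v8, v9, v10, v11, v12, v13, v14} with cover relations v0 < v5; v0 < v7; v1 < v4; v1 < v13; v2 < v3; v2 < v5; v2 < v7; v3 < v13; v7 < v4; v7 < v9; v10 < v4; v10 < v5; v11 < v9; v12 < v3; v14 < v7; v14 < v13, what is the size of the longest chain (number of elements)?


A chain is a totally ordered subset; we count the number of elements in a maximum chain.
Compute, for each element x, the size of the longest chain ending at x:
  v0: 1
  v1: 1
  v2: 1
  v6: 1
  v8: 1
  v10: 1
  ...
A maximum chain: v0 < v7 < v4
Number of elements in the longest chain: 3


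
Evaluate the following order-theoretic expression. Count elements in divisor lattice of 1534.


Divisors of 1534: [1, 2, 13, 26, 59, 118, 767, 1534]
Count: 8


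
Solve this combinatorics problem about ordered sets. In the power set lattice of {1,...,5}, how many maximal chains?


A maximal chain goes from the minimum element to a maximal element via cover relations.
Counting all min-to-max paths in the cover graph.
Total maximal chains: 120


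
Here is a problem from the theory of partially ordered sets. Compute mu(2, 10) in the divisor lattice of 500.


In a divisor lattice, mu(a,b) = mu(b/a) where mu is the classical Mobius function.
b/a = 10/2 = 5
Prime factorization of 5: primes [5]
5 is squarefree with 1 prime factor(s), so mu(5) = (-1)^1 = -1


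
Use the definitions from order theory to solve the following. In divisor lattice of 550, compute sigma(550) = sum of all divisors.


sigma(n) = sum of divisors.
Divisors of 550: [1, 2, 5, 10, 11, 22, 25, 50, 55, 110, 275, 550]
Sum = 1116


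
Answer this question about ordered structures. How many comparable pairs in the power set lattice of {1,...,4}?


A comparable pair {a,b} has a < b or b < a in the order.
Count unordered pairs where one element is strictly below the other.
Examples: {{},{1}}, {{},{2}}, {{},{3}}, {{},{4}}, ...
Total comparable pairs: 65


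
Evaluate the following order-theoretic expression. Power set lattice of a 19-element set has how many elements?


Power set = 2^n.
2^19 = 524288


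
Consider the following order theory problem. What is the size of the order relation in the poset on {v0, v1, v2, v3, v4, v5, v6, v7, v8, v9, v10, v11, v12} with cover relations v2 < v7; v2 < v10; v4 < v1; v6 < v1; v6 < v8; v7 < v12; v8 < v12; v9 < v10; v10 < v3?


The order relation is {(a,b) : a <= b}, reflexive so it includes (a,a).
Examples: (v0,v0), (v1,v1), (v10,v10), (v10,v3), (v11,v11), ...
Total ordered pairs: 26


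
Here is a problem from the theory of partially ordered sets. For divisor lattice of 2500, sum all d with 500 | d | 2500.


Interval [500,2500] in divisors of 2500: [500, 2500]
Sum = 3000


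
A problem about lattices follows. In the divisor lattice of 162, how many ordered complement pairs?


Complement pair (a,b): a meet b = bottom, a join b = top.
Here: gcd(a,b)=1 and lcm(a,b)=162, i.e. a*b=162 with a,b coprime.
Pairs found: (1,162), (2,81), (81,2), (162,1)
Total ordered pairs: 4


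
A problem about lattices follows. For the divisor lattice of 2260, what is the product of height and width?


Height = length of longest chain minus 1; width = size of largest antichain.
A maximum chain: 1 | 113 | 565 | 1130 | 2260  (height 4).
A maximum antichain: {4, 10, 226, 565}  (width 4).
Product = 4 * 4 = 16


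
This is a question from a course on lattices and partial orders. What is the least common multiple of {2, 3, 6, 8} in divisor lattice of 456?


In a divisor lattice, join = lcm (least common multiple).
Compute lcm iteratively: start with first element, then lcm(current, next).
Elements: [2, 3, 6, 8]
lcm(2,3) = 6
lcm(6,6) = 6
lcm(6,8) = 24
Final lcm = 24


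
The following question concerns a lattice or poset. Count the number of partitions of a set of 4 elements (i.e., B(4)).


B(n) = number of set partitions of an n-element set.
B(n) satisfies the recurrence: B(n+1) = sum_k C(n,k)*B(k).
B(4) = 15


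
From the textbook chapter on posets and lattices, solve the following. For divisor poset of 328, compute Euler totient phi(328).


phi(n) = n * prod_{p|n} (1 - 1/p).
Prime divisors of 328: [2, 41]
phi(328) = 328 * (1 - 1/2) * (1 - 1/41)
phi(328) = 160


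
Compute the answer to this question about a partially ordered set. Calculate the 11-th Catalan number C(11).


C(n) = C(2n, n) / (n+1).
C(22, 11) = 705432
C(11) = 705432 / 12 = 58786


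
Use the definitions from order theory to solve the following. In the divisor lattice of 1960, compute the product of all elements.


Divisors of 1960: [1, 2, 4, 5, 7, 8, 10, 14, 20, 28, 35, 40, 49, 56, 70, 98, 140, 196, 245, 280, 392, 490, 980, 1960]
Product = n^(d(n)/2) = 1960^(24/2)
Product = 3214199700417740936751087616000000000000


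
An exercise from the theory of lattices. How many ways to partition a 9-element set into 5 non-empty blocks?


S(n,k) = k*S(n-1,k) + S(n-1,k-1).
S(8,5) = 1050, S(8,4) = 1701
S(9,5) = 5*1050 + 1701 = 5250 + 1701
S(9,5) = 6951


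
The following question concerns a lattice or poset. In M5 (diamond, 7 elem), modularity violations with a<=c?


Modular law: if a <= c then a v (b ^ c) = (a v b) ^ c.
Check all triples (a,b,c) with a <= c among 7 elements.
This lattice is modular (diamonds M_m and their chain-products are modular).
Total violating triples: 0


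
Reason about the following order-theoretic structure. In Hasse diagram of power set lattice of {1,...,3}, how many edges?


A cover relation a -< b holds when a < b with no c strictly between.
Cover relations:
  {} -< {1}
  {} -< {2}
  {} -< {3}
  {1} -< {1,2}
  {1} -< {1,3}
  {2} -< {1,2}
  {2} -< {2,3}
  {3} -< {1,3}
  ...4 more
Total: 12


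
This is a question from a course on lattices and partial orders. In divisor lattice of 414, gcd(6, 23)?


Meet=gcd.
gcd(6,23)=1


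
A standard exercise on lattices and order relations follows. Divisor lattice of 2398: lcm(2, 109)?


Join=lcm.
gcd(2,109)=1
lcm=218


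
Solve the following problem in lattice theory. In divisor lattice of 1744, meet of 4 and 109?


In a divisor lattice, meet = gcd (greatest common divisor).
By Euclidean algorithm or factoring: gcd(4,109) = 1


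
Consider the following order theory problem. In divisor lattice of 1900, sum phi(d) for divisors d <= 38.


Divisors of 1900 up to 38: [1, 2, 4, 5, 10, 19, 20, 25, 38]
phi values: [1, 1, 2, 4, 4, 18, 8, 20, 18]
Sum = 76


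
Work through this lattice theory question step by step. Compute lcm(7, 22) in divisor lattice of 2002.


In a divisor lattice, join = lcm (least common multiple).
gcd(7,22) = 1
lcm(7,22) = 7*22/gcd = 154/1 = 154
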